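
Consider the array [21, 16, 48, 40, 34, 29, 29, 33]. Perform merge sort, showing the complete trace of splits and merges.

Merge sort trace:

Split: [21, 16, 48, 40, 34, 29, 29, 33] -> [21, 16, 48, 40] and [34, 29, 29, 33]
  Split: [21, 16, 48, 40] -> [21, 16] and [48, 40]
    Split: [21, 16] -> [21] and [16]
    Merge: [21] + [16] -> [16, 21]
    Split: [48, 40] -> [48] and [40]
    Merge: [48] + [40] -> [40, 48]
  Merge: [16, 21] + [40, 48] -> [16, 21, 40, 48]
  Split: [34, 29, 29, 33] -> [34, 29] and [29, 33]
    Split: [34, 29] -> [34] and [29]
    Merge: [34] + [29] -> [29, 34]
    Split: [29, 33] -> [29] and [33]
    Merge: [29] + [33] -> [29, 33]
  Merge: [29, 34] + [29, 33] -> [29, 29, 33, 34]
Merge: [16, 21, 40, 48] + [29, 29, 33, 34] -> [16, 21, 29, 29, 33, 34, 40, 48]

Final sorted array: [16, 21, 29, 29, 33, 34, 40, 48]

The merge sort proceeds by recursively splitting the array and merging sorted halves.
After all merges, the sorted array is [16, 21, 29, 29, 33, 34, 40, 48].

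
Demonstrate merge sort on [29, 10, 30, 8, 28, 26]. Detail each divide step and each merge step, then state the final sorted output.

Merge sort trace:

Split: [29, 10, 30, 8, 28, 26] -> [29, 10, 30] and [8, 28, 26]
  Split: [29, 10, 30] -> [29] and [10, 30]
    Split: [10, 30] -> [10] and [30]
    Merge: [10] + [30] -> [10, 30]
  Merge: [29] + [10, 30] -> [10, 29, 30]
  Split: [8, 28, 26] -> [8] and [28, 26]
    Split: [28, 26] -> [28] and [26]
    Merge: [28] + [26] -> [26, 28]
  Merge: [8] + [26, 28] -> [8, 26, 28]
Merge: [10, 29, 30] + [8, 26, 28] -> [8, 10, 26, 28, 29, 30]

Final sorted array: [8, 10, 26, 28, 29, 30]

The merge sort proceeds by recursively splitting the array and merging sorted halves.
After all merges, the sorted array is [8, 10, 26, 28, 29, 30].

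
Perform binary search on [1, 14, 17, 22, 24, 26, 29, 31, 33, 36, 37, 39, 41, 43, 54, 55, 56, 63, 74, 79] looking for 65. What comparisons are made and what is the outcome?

Binary search for 65 in [1, 14, 17, 22, 24, 26, 29, 31, 33, 36, 37, 39, 41, 43, 54, 55, 56, 63, 74, 79]:

lo=0, hi=19, mid=9, arr[mid]=36 -> 36 < 65, search right half
lo=10, hi=19, mid=14, arr[mid]=54 -> 54 < 65, search right half
lo=15, hi=19, mid=17, arr[mid]=63 -> 63 < 65, search right half
lo=18, hi=19, mid=18, arr[mid]=74 -> 74 > 65, search left half
lo=18 > hi=17, target 65 not found

Binary search determines that 65 is not in the array after 4 comparisons. The search space was exhausted without finding the target.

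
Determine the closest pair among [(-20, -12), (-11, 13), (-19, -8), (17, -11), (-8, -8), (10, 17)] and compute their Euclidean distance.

Computing all pairwise distances among 6 points:

d((-20, -12), (-11, 13)) = 26.5707
d((-20, -12), (-19, -8)) = 4.1231 <-- minimum
d((-20, -12), (17, -11)) = 37.0135
d((-20, -12), (-8, -8)) = 12.6491
d((-20, -12), (10, 17)) = 41.7253
d((-11, 13), (-19, -8)) = 22.4722
d((-11, 13), (17, -11)) = 36.8782
d((-11, 13), (-8, -8)) = 21.2132
d((-11, 13), (10, 17)) = 21.3776
d((-19, -8), (17, -11)) = 36.1248
d((-19, -8), (-8, -8)) = 11.0
d((-19, -8), (10, 17)) = 38.2884
d((17, -11), (-8, -8)) = 25.1794
d((17, -11), (10, 17)) = 28.8617
d((-8, -8), (10, 17)) = 30.8058

Closest pair: (-20, -12) and (-19, -8) with distance 4.1231

The closest pair is (-20, -12) and (-19, -8) with Euclidean distance 4.1231. For 6 points, brute-force pairwise comparison is shown above. For large n, the divide-and-conquer algorithm (sort by x, recurse on halves, check the dividing strip) achieves O(n log n).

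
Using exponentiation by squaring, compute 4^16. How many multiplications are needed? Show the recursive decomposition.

Computing 4^16 by squaring (build up from 4^1; each line after the first costs one multiplication):

4^1 = 4
4^2 = (4^1)^2 = 4^2 = 16
4^4 = (4^2)^2 = 16^2 = 256
4^8 = (4^4)^2 = 256^2 = 65536
4^16 = (4^8)^2 = 65536^2 = 4294967296

Result: 4294967296
Multiplications needed: 4 (4 lines after 4^1)

4^16 = 4294967296. Using exponentiation by squaring, this requires 4 multiplications. The key idea: if the exponent is even, square the half-power; if odd, multiply by the base once.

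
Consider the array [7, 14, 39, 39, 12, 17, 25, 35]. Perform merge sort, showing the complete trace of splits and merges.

Merge sort trace:

Split: [7, 14, 39, 39, 12, 17, 25, 35] -> [7, 14, 39, 39] and [12, 17, 25, 35]
  Split: [7, 14, 39, 39] -> [7, 14] and [39, 39]
    Split: [7, 14] -> [7] and [14]
    Merge: [7] + [14] -> [7, 14]
    Split: [39, 39] -> [39] and [39]
    Merge: [39] + [39] -> [39, 39]
  Merge: [7, 14] + [39, 39] -> [7, 14, 39, 39]
  Split: [12, 17, 25, 35] -> [12, 17] and [25, 35]
    Split: [12, 17] -> [12] and [17]
    Merge: [12] + [17] -> [12, 17]
    Split: [25, 35] -> [25] and [35]
    Merge: [25] + [35] -> [25, 35]
  Merge: [12, 17] + [25, 35] -> [12, 17, 25, 35]
Merge: [7, 14, 39, 39] + [12, 17, 25, 35] -> [7, 12, 14, 17, 25, 35, 39, 39]

Final sorted array: [7, 12, 14, 17, 25, 35, 39, 39]

The merge sort proceeds by recursively splitting the array and merging sorted halves.
After all merges, the sorted array is [7, 12, 14, 17, 25, 35, 39, 39].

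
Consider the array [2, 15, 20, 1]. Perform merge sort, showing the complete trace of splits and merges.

Merge sort trace:

Split: [2, 15, 20, 1] -> [2, 15] and [20, 1]
  Split: [2, 15] -> [2] and [15]
  Merge: [2] + [15] -> [2, 15]
  Split: [20, 1] -> [20] and [1]
  Merge: [20] + [1] -> [1, 20]
Merge: [2, 15] + [1, 20] -> [1, 2, 15, 20]

Final sorted array: [1, 2, 15, 20]

The merge sort proceeds by recursively splitting the array and merging sorted halves.
After all merges, the sorted array is [1, 2, 15, 20].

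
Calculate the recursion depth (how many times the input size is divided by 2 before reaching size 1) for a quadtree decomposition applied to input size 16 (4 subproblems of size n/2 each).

For divide and conquer with division factor 2:

Problem sizes at each level:
Level 0: 16
Level 1: 8
Level 2: 4
Level 3: 2
Level 4: 1

The root is level 0 and the size-1 base case is level 4 (the tree spans levels 0 through 4, i.e. 5 levels counting the root), so the depth is the number of divisions: log_2(16) = 4

The recursion tree depth is log_2(16) = 4. At each level, the problem size is divided by 2, so it takes 4 divisions to reduce to a base case of size 1. The algorithm makes 4 recursive calls at each level.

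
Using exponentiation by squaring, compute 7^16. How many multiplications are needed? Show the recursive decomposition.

Computing 7^16 by squaring (build up from 7^1; each line after the first costs one multiplication):

7^1 = 7
7^2 = (7^1)^2 = 7^2 = 49
7^4 = (7^2)^2 = 49^2 = 2401
7^8 = (7^4)^2 = 2401^2 = 5764801
7^16 = (7^8)^2 = 5764801^2 = 33232930569601

Result: 33232930569601
Multiplications needed: 4 (4 lines after 7^1)

7^16 = 33232930569601. Using exponentiation by squaring, this requires 4 multiplications. The key idea: if the exponent is even, square the half-power; if odd, multiply by the base once.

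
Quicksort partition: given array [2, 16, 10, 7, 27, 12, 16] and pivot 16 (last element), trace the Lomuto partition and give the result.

Lomuto partition with pivot = 16:

Initial array: [2, 16, 10, 7, 27, 12, 16]

arr[0]=2 <= 16: swap with position 0, array becomes [2, 16, 10, 7, 27, 12, 16]
arr[1]=16 <= 16: swap with position 1, array becomes [2, 16, 10, 7, 27, 12, 16]
arr[2]=10 <= 16: swap with position 2, array becomes [2, 16, 10, 7, 27, 12, 16]
arr[3]=7 <= 16: swap with position 3, array becomes [2, 16, 10, 7, 27, 12, 16]
arr[4]=27 > 16: no swap
arr[5]=12 <= 16: swap with position 4, array becomes [2, 16, 10, 7, 12, 27, 16]

Place pivot at position 5: [2, 16, 10, 7, 12, 16, 27]
Pivot position: 5

After partitioning with pivot 16, the array becomes [2, 16, 10, 7, 12, 16, 27]. The pivot is placed at index 5. All elements to the left of the pivot are <= 16, and all elements to the right are > 16.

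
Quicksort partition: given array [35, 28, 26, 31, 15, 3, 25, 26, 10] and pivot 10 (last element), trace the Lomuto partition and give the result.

Lomuto partition with pivot = 10:

Initial array: [35, 28, 26, 31, 15, 3, 25, 26, 10]

arr[0]=35 > 10: no swap
arr[1]=28 > 10: no swap
arr[2]=26 > 10: no swap
arr[3]=31 > 10: no swap
arr[4]=15 > 10: no swap
arr[5]=3 <= 10: swap with position 0, array becomes [3, 28, 26, 31, 15, 35, 25, 26, 10]
arr[6]=25 > 10: no swap
arr[7]=26 > 10: no swap

Place pivot at position 1: [3, 10, 26, 31, 15, 35, 25, 26, 28]
Pivot position: 1

After partitioning with pivot 10, the array becomes [3, 10, 26, 31, 15, 35, 25, 26, 28]. The pivot is placed at index 1. All elements to the left of the pivot are <= 10, and all elements to the right are > 10.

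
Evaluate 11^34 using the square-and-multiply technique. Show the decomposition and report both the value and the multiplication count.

Computing 11^34 by squaring (build up from 11^1; each line after the first costs one multiplication):

11^1 = 11
11^2 = (11^1)^2 = 11^2 = 121
11^4 = (11^2)^2 = 121^2 = 14641
11^8 = (11^4)^2 = 14641^2 = 214358881
11^16 = (11^8)^2 = 214358881^2 = 45949729863572161
11^17 = 11 * 11^16 = 11 * 45949729863572161 = 505447028499293771
11^34 = (11^17)^2 = 505447028499293771^2 = 255476698618765889551019445759400441

Result: 255476698618765889551019445759400441
Multiplications needed: 6 (6 lines after 11^1)

11^34 = 255476698618765889551019445759400441. Using exponentiation by squaring, this requires 6 multiplications. The key idea: if the exponent is even, square the half-power; if odd, multiply by the base once.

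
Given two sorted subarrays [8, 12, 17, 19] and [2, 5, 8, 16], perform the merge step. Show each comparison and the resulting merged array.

Merging process:

Compare 8 vs 2: take 2 from right. Merged: [2]
Compare 8 vs 5: take 5 from right. Merged: [2, 5]
Compare 8 vs 8: take 8 from left. Merged: [2, 5, 8]
Compare 12 vs 8: take 8 from right. Merged: [2, 5, 8, 8]
Compare 12 vs 16: take 12 from left. Merged: [2, 5, 8, 8, 12]
Compare 17 vs 16: take 16 from right. Merged: [2, 5, 8, 8, 12, 16]
Append remaining from left: [17, 19]. Merged: [2, 5, 8, 8, 12, 16, 17, 19]

Final merged array: [2, 5, 8, 8, 12, 16, 17, 19]
Total comparisons: 6

The merged array is [2, 5, 8, 8, 12, 16, 17, 19], requiring 6 comparisons. The merge step runs in O(n) time where n is the total number of elements.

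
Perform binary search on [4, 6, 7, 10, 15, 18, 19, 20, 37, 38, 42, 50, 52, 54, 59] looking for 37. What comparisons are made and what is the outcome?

Binary search for 37 in [4, 6, 7, 10, 15, 18, 19, 20, 37, 38, 42, 50, 52, 54, 59]:

lo=0, hi=14, mid=7, arr[mid]=20 -> 20 < 37, search right half
lo=8, hi=14, mid=11, arr[mid]=50 -> 50 > 37, search left half
lo=8, hi=10, mid=9, arr[mid]=38 -> 38 > 37, search left half
lo=8, hi=8, mid=8, arr[mid]=37 -> Found target at index 8!

Binary search finds 37 at index 8 after 4 comparisons. The search repeatedly halves the search space by comparing with the middle element.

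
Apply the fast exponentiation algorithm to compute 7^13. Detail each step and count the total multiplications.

Computing 7^13 by squaring (build up from 7^1; each line after the first costs one multiplication):

7^1 = 7
7^2 = (7^1)^2 = 7^2 = 49
7^3 = 7 * 7^2 = 7 * 49 = 343
7^6 = (7^3)^2 = 343^2 = 117649
7^12 = (7^6)^2 = 117649^2 = 13841287201
7^13 = 7 * 7^12 = 7 * 13841287201 = 96889010407

Result: 96889010407
Multiplications needed: 5 (5 lines after 7^1)

7^13 = 96889010407. Using exponentiation by squaring, this requires 5 multiplications. The key idea: if the exponent is even, square the half-power; if odd, multiply by the base once.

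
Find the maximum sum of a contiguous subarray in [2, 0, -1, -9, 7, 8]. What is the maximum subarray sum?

Using Kadane's algorithm on [2, 0, -1, -9, 7, 8]:

Scanning through the array:
Position 1 (value 0): max_ending_here = 2, max_so_far = 2
Position 2 (value -1): max_ending_here = 1, max_so_far = 2
Position 3 (value -9): max_ending_here = -8, max_so_far = 2
Position 4 (value 7): max_ending_here = 7, max_so_far = 7
Position 5 (value 8): max_ending_here = 15, max_so_far = 15

Maximum subarray: [7, 8]
Maximum sum: 15

The maximum subarray is [7, 8] with sum 15. This subarray runs from index 4 to index 5.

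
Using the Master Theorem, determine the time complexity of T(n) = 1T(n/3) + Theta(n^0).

Master Theorem for T(n) = 1T(n/3) + O(n^0):

a = 1, b = 3, c = 0
log_b(a) = log_3(1) = 0.0000

Case 2: c = 0 = log_3(1) = 0.0000
T(n) = O(n^0 log n) = O(log n)

For T(n) = 1T(n/3) + O(n^0): log_3(1) = 0.0000. This is Case 2 of the Master Theorem (c = log_b(a), equal work at all levels), giving O(log n).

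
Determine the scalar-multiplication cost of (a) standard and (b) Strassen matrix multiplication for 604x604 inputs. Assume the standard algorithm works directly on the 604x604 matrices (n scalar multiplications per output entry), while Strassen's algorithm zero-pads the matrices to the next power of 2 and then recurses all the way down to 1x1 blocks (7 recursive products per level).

Matrix multiplication for 604x604 matrices:

Strassen's algorithm requires power-of-2 dimensions. Pad 604x604 to 1024x1024 (next power of 2).

Standard algorithm: 604^3 = 220348864 multiplications
Strassen's algorithm: 7^(log2(1024)) = 7^10 = 282475249 multiplications
Difference: 220348864 - 282475249 = -62126385 (Strassen uses MORE here due to padding overhead — for small or just-over-power-of-2 n, padding can outweigh the per-level savings)

Standard: 220348864 multiplications (604^3). Strassen: 282475249 multiplications (7^10, after padding to 1024x1024). Strassen reduces 8 recursive multiplications to 7 at each level.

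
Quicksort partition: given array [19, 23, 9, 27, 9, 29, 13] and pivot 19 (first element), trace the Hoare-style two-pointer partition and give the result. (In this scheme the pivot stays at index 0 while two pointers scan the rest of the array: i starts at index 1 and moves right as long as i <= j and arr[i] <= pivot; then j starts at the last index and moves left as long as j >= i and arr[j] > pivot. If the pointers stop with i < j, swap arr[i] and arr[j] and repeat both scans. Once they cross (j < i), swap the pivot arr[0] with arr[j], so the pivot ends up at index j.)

Hoare-style two-pointer partition with pivot = 19:

Initial array: [19, 23, 9, 27, 9, 29, 13]

Pointers start at i = 1, j = 6.
i stops at index 1 (arr[1]=23 > 19), j stops at index 6 (arr[6]=13 <= 19): swap arr[1] and arr[6], array becomes [19, 13, 9, 27, 9, 29, 23]
i stops at index 3 (arr[3]=27 > 19), j stops at index 4 (arr[4]=9 <= 19): swap arr[3] and arr[4], array becomes [19, 13, 9, 9, 27, 29, 23]
i ends at 4, j ends at 3: the pointers have crossed (j < i), so scanning stops.

Swap pivot arr[0] with arr[3] to place pivot at position 3: [9, 13, 9, 19, 27, 29, 23]
Pivot position: 3

After partitioning with pivot 19, the array becomes [9, 13, 9, 19, 27, 29, 23]. The pivot is placed at index 3. All elements to the left of the pivot are <= 19, and all elements to the right are > 19.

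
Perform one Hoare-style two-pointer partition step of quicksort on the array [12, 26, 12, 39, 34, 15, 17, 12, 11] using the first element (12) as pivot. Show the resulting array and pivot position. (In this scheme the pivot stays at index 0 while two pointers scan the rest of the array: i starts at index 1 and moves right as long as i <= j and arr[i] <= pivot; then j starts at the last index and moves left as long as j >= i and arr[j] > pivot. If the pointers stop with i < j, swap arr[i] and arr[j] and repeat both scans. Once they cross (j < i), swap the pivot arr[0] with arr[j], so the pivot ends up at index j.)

Hoare-style two-pointer partition with pivot = 12:

Initial array: [12, 26, 12, 39, 34, 15, 17, 12, 11]

Pointers start at i = 1, j = 8.
i stops at index 1 (arr[1]=26 > 12), j stops at index 8 (arr[8]=11 <= 12): swap arr[1] and arr[8], array becomes [12, 11, 12, 39, 34, 15, 17, 12, 26]
i stops at index 3 (arr[3]=39 > 12), j stops at index 7 (arr[7]=12 <= 12): swap arr[3] and arr[7], array becomes [12, 11, 12, 12, 34, 15, 17, 39, 26]
i ends at 4, j ends at 3: the pointers have crossed (j < i), so scanning stops.

Swap pivot arr[0] with arr[3] to place pivot at position 3: [12, 11, 12, 12, 34, 15, 17, 39, 26]
Pivot position: 3

After partitioning with pivot 12, the array becomes [12, 11, 12, 12, 34, 15, 17, 39, 26]. The pivot is placed at index 3. All elements to the left of the pivot are <= 12, and all elements to the right are > 12.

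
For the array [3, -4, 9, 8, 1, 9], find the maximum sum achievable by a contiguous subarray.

Using Kadane's algorithm on [3, -4, 9, 8, 1, 9]:

Scanning through the array:
Position 1 (value -4): max_ending_here = -1, max_so_far = 3
Position 2 (value 9): max_ending_here = 9, max_so_far = 9
Position 3 (value 8): max_ending_here = 17, max_so_far = 17
Position 4 (value 1): max_ending_here = 18, max_so_far = 18
Position 5 (value 9): max_ending_here = 27, max_so_far = 27

Maximum subarray: [9, 8, 1, 9]
Maximum sum: 27

The maximum subarray is [9, 8, 1, 9] with sum 27. This subarray runs from index 2 to index 5.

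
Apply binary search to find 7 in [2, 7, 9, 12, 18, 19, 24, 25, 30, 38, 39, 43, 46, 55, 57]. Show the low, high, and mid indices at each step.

Binary search for 7 in [2, 7, 9, 12, 18, 19, 24, 25, 30, 38, 39, 43, 46, 55, 57]:

lo=0, hi=14, mid=7, arr[mid]=25 -> 25 > 7, search left half
lo=0, hi=6, mid=3, arr[mid]=12 -> 12 > 7, search left half
lo=0, hi=2, mid=1, arr[mid]=7 -> Found target at index 1!

Binary search finds 7 at index 1 after 3 comparisons. The search repeatedly halves the search space by comparing with the middle element.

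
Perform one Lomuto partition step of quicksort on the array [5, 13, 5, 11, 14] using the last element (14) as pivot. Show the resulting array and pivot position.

Lomuto partition with pivot = 14:

Initial array: [5, 13, 5, 11, 14]

arr[0]=5 <= 14: swap with position 0, array becomes [5, 13, 5, 11, 14]
arr[1]=13 <= 14: swap with position 1, array becomes [5, 13, 5, 11, 14]
arr[2]=5 <= 14: swap with position 2, array becomes [5, 13, 5, 11, 14]
arr[3]=11 <= 14: swap with position 3, array becomes [5, 13, 5, 11, 14]

Place pivot at position 4: [5, 13, 5, 11, 14]
Pivot position: 4

After partitioning with pivot 14, the array becomes [5, 13, 5, 11, 14]. The pivot is placed at index 4. All elements to the left of the pivot are <= 14, and all elements to the right are > 14.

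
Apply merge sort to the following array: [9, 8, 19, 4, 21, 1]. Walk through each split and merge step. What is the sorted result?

Merge sort trace:

Split: [9, 8, 19, 4, 21, 1] -> [9, 8, 19] and [4, 21, 1]
  Split: [9, 8, 19] -> [9] and [8, 19]
    Split: [8, 19] -> [8] and [19]
    Merge: [8] + [19] -> [8, 19]
  Merge: [9] + [8, 19] -> [8, 9, 19]
  Split: [4, 21, 1] -> [4] and [21, 1]
    Split: [21, 1] -> [21] and [1]
    Merge: [21] + [1] -> [1, 21]
  Merge: [4] + [1, 21] -> [1, 4, 21]
Merge: [8, 9, 19] + [1, 4, 21] -> [1, 4, 8, 9, 19, 21]

Final sorted array: [1, 4, 8, 9, 19, 21]

The merge sort proceeds by recursively splitting the array and merging sorted halves.
After all merges, the sorted array is [1, 4, 8, 9, 19, 21].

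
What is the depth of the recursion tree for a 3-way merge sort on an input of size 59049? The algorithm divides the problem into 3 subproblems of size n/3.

For divide and conquer with division factor 3:

Problem sizes at each level:
Level 0: 59049
Level 1: 19683
Level 2: 6561
Level 3: 2187
Level 4: 729
Level 5: 243
Level 6: 81
Level 7: 27
Level 8: 9
Level 9: 3
Level 10: 1

The root is level 0 and the size-1 base case is level 10 (the tree spans levels 0 through 10, i.e. 11 levels counting the root), so the depth is the number of divisions: log_3(59049) = 10

The recursion tree depth is log_3(59049) = 10. At each level, the problem size is divided by 3, so it takes 10 divisions to reduce to a base case of size 1. The algorithm makes 3 recursive calls at each level.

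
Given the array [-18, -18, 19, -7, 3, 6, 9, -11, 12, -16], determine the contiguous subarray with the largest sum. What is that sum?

Using Kadane's algorithm on [-18, -18, 19, -7, 3, 6, 9, -11, 12, -16]:

Scanning through the array:
Position 1 (value -18): max_ending_here = -18, max_so_far = -18
Position 2 (value 19): max_ending_here = 19, max_so_far = 19
Position 3 (value -7): max_ending_here = 12, max_so_far = 19
Position 4 (value 3): max_ending_here = 15, max_so_far = 19
Position 5 (value 6): max_ending_here = 21, max_so_far = 21
Position 6 (value 9): max_ending_here = 30, max_so_far = 30
Position 7 (value -11): max_ending_here = 19, max_so_far = 30
Position 8 (value 12): max_ending_here = 31, max_so_far = 31
Position 9 (value -16): max_ending_here = 15, max_so_far = 31

Maximum subarray: [19, -7, 3, 6, 9, -11, 12]
Maximum sum: 31

The maximum subarray is [19, -7, 3, 6, 9, -11, 12] with sum 31. This subarray runs from index 2 to index 8.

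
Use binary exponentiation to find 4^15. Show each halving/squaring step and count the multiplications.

Computing 4^15 by squaring (build up from 4^1; each line after the first costs one multiplication):

4^1 = 4
4^2 = (4^1)^2 = 4^2 = 16
4^3 = 4 * 4^2 = 4 * 16 = 64
4^6 = (4^3)^2 = 64^2 = 4096
4^7 = 4 * 4^6 = 4 * 4096 = 16384
4^14 = (4^7)^2 = 16384^2 = 268435456
4^15 = 4 * 4^14 = 4 * 268435456 = 1073741824

Result: 1073741824
Multiplications needed: 6 (6 lines after 4^1)

4^15 = 1073741824. Using exponentiation by squaring, this requires 6 multiplications. The key idea: if the exponent is even, square the half-power; if odd, multiply by the base once.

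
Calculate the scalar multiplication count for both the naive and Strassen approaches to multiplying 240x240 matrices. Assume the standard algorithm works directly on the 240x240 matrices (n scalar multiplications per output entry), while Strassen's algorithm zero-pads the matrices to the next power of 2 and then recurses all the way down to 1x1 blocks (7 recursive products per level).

Matrix multiplication for 240x240 matrices:

Strassen's algorithm requires power-of-2 dimensions. Pad 240x240 to 256x256 (next power of 2).

Standard algorithm: 240^3 = 13824000 multiplications
Strassen's algorithm: 7^(log2(256)) = 7^8 = 5764801 multiplications
Savings: 13824000 - 5764801 = 8059199 multiplications

Standard: 13824000 multiplications (240^3). Strassen: 5764801 multiplications (7^8, after padding to 256x256). Strassen reduces 8 recursive multiplications to 7 at each level.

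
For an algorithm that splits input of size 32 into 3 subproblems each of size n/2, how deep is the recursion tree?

For divide and conquer with division factor 2:

Problem sizes at each level:
Level 0: 32
Level 1: 16
Level 2: 8
Level 3: 4
Level 4: 2
Level 5: 1

The root is level 0 and the size-1 base case is level 5 (the tree spans levels 0 through 5, i.e. 6 levels counting the root), so the depth is the number of divisions: log_2(32) = 5

The recursion tree depth is log_2(32) = 5. At each level, the problem size is divided by 2, so it takes 5 divisions to reduce to a base case of size 1. The algorithm makes 3 recursive calls at each level.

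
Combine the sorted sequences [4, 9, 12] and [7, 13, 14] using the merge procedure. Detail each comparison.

Merging process:

Compare 4 vs 7: take 4 from left. Merged: [4]
Compare 9 vs 7: take 7 from right. Merged: [4, 7]
Compare 9 vs 13: take 9 from left. Merged: [4, 7, 9]
Compare 12 vs 13: take 12 from left. Merged: [4, 7, 9, 12]
Append remaining from right: [13, 14]. Merged: [4, 7, 9, 12, 13, 14]

Final merged array: [4, 7, 9, 12, 13, 14]
Total comparisons: 4

The merged array is [4, 7, 9, 12, 13, 14], requiring 4 comparisons. The merge step runs in O(n) time where n is the total number of elements.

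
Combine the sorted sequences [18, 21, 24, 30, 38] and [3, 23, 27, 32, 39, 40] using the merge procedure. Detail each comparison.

Merging process:

Compare 18 vs 3: take 3 from right. Merged: [3]
Compare 18 vs 23: take 18 from left. Merged: [3, 18]
Compare 21 vs 23: take 21 from left. Merged: [3, 18, 21]
Compare 24 vs 23: take 23 from right. Merged: [3, 18, 21, 23]
Compare 24 vs 27: take 24 from left. Merged: [3, 18, 21, 23, 24]
Compare 30 vs 27: take 27 from right. Merged: [3, 18, 21, 23, 24, 27]
Compare 30 vs 32: take 30 from left. Merged: [3, 18, 21, 23, 24, 27, 30]
Compare 38 vs 32: take 32 from right. Merged: [3, 18, 21, 23, 24, 27, 30, 32]
Compare 38 vs 39: take 38 from left. Merged: [3, 18, 21, 23, 24, 27, 30, 32, 38]
Append remaining from right: [39, 40]. Merged: [3, 18, 21, 23, 24, 27, 30, 32, 38, 39, 40]

Final merged array: [3, 18, 21, 23, 24, 27, 30, 32, 38, 39, 40]
Total comparisons: 9

The merged array is [3, 18, 21, 23, 24, 27, 30, 32, 38, 39, 40], requiring 9 comparisons. The merge step runs in O(n) time where n is the total number of elements.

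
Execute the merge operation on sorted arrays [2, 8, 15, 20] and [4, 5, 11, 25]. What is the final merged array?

Merging process:

Compare 2 vs 4: take 2 from left. Merged: [2]
Compare 8 vs 4: take 4 from right. Merged: [2, 4]
Compare 8 vs 5: take 5 from right. Merged: [2, 4, 5]
Compare 8 vs 11: take 8 from left. Merged: [2, 4, 5, 8]
Compare 15 vs 11: take 11 from right. Merged: [2, 4, 5, 8, 11]
Compare 15 vs 25: take 15 from left. Merged: [2, 4, 5, 8, 11, 15]
Compare 20 vs 25: take 20 from left. Merged: [2, 4, 5, 8, 11, 15, 20]
Append remaining from right: [25]. Merged: [2, 4, 5, 8, 11, 15, 20, 25]

Final merged array: [2, 4, 5, 8, 11, 15, 20, 25]
Total comparisons: 7

The merged array is [2, 4, 5, 8, 11, 15, 20, 25], requiring 7 comparisons. The merge step runs in O(n) time where n is the total number of elements.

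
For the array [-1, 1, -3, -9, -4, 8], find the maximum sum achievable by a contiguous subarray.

Using Kadane's algorithm on [-1, 1, -3, -9, -4, 8]:

Scanning through the array:
Position 1 (value 1): max_ending_here = 1, max_so_far = 1
Position 2 (value -3): max_ending_here = -2, max_so_far = 1
Position 3 (value -9): max_ending_here = -9, max_so_far = 1
Position 4 (value -4): max_ending_here = -4, max_so_far = 1
Position 5 (value 8): max_ending_here = 8, max_so_far = 8

Maximum subarray: [8]
Maximum sum: 8

The maximum subarray is [8] with sum 8. This subarray runs from index 5 to index 5.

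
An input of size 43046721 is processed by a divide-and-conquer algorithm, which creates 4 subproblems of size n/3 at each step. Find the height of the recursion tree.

For divide and conquer with division factor 3:

Problem sizes at each level:
Level 0: 43046721
Level 1: 14348907
Level 2: 4782969
Level 3: 1594323
Level 4: 531441
Level 5: 177147
Level 6: 59049
Level 7: 19683
Level 8: 6561
Level 9: 2187
Level 10: 729
Level 11: 243
Level 12: 81
Level 13: 27
Level 14: 9
Level 15: 3
Level 16: 1

The root is level 0 and the size-1 base case is level 16 (the tree spans levels 0 through 16, i.e. 17 levels counting the root), so the depth is the number of divisions: log_3(43046721) = 16

The recursion tree depth is log_3(43046721) = 16. At each level, the problem size is divided by 3, so it takes 16 divisions to reduce to a base case of size 1. The algorithm makes 4 recursive calls at each level.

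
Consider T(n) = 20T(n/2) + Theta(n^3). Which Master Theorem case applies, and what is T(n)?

Master Theorem for T(n) = 20T(n/2) + O(n^3):

a = 20, b = 2, c = 3
log_b(a) = log_2(20) = 4.3219

Case 1: c = 3 < log_2(20) = 4.3219
T(n) = O(n^(log_2 20))

For T(n) = 20T(n/2) + O(n^3): log_2(20) = 4.3219. This is Case 1 of the Master Theorem (c < log_b(a), work dominated by leaves), giving O(n^(log_2 20)).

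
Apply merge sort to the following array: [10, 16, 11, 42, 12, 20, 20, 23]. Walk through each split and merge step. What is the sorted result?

Merge sort trace:

Split: [10, 16, 11, 42, 12, 20, 20, 23] -> [10, 16, 11, 42] and [12, 20, 20, 23]
  Split: [10, 16, 11, 42] -> [10, 16] and [11, 42]
    Split: [10, 16] -> [10] and [16]
    Merge: [10] + [16] -> [10, 16]
    Split: [11, 42] -> [11] and [42]
    Merge: [11] + [42] -> [11, 42]
  Merge: [10, 16] + [11, 42] -> [10, 11, 16, 42]
  Split: [12, 20, 20, 23] -> [12, 20] and [20, 23]
    Split: [12, 20] -> [12] and [20]
    Merge: [12] + [20] -> [12, 20]
    Split: [20, 23] -> [20] and [23]
    Merge: [20] + [23] -> [20, 23]
  Merge: [12, 20] + [20, 23] -> [12, 20, 20, 23]
Merge: [10, 11, 16, 42] + [12, 20, 20, 23] -> [10, 11, 12, 16, 20, 20, 23, 42]

Final sorted array: [10, 11, 12, 16, 20, 20, 23, 42]

The merge sort proceeds by recursively splitting the array and merging sorted halves.
After all merges, the sorted array is [10, 11, 12, 16, 20, 20, 23, 42].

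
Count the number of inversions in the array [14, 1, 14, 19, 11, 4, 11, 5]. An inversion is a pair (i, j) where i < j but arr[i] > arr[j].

Finding inversions in [14, 1, 14, 19, 11, 4, 11, 5]:

(0, 1): arr[0]=14 > arr[1]=1
(0, 4): arr[0]=14 > arr[4]=11
(0, 5): arr[0]=14 > arr[5]=4
(0, 6): arr[0]=14 > arr[6]=11
(0, 7): arr[0]=14 > arr[7]=5
(2, 4): arr[2]=14 > arr[4]=11
(2, 5): arr[2]=14 > arr[5]=4
(2, 6): arr[2]=14 > arr[6]=11
(2, 7): arr[2]=14 > arr[7]=5
(3, 4): arr[3]=19 > arr[4]=11
(3, 5): arr[3]=19 > arr[5]=4
(3, 6): arr[3]=19 > arr[6]=11
(3, 7): arr[3]=19 > arr[7]=5
(4, 5): arr[4]=11 > arr[5]=4
(4, 7): arr[4]=11 > arr[7]=5
(6, 7): arr[6]=11 > arr[7]=5

Total inversions: 16

The array has 16 inversion(s): (0,1), (0,4), (0,5), (0,6), (0,7), (2,4), (2,5), (2,6), (2,7), (3,4), (3,5), (3,6), (3,7), (4,5), (4,7), (6,7). Each pair (i,j) satisfies i < j and arr[i] > arr[j].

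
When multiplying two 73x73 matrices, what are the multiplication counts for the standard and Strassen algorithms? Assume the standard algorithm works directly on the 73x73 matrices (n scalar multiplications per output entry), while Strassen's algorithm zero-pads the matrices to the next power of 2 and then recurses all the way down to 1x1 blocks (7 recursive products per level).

Matrix multiplication for 73x73 matrices:

Strassen's algorithm requires power-of-2 dimensions. Pad 73x73 to 128x128 (next power of 2).

Standard algorithm: 73^3 = 389017 multiplications
Strassen's algorithm: 7^(log2(128)) = 7^7 = 823543 multiplications
Difference: 389017 - 823543 = -434526 (Strassen uses MORE here due to padding overhead — for small or just-over-power-of-2 n, padding can outweigh the per-level savings)

Standard: 389017 multiplications (73^3). Strassen: 823543 multiplications (7^7, after padding to 128x128). Strassen reduces 8 recursive multiplications to 7 at each level.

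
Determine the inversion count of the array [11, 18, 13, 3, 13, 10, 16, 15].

Finding inversions in [11, 18, 13, 3, 13, 10, 16, 15]:

(0, 3): arr[0]=11 > arr[3]=3
(0, 5): arr[0]=11 > arr[5]=10
(1, 2): arr[1]=18 > arr[2]=13
(1, 3): arr[1]=18 > arr[3]=3
(1, 4): arr[1]=18 > arr[4]=13
(1, 5): arr[1]=18 > arr[5]=10
(1, 6): arr[1]=18 > arr[6]=16
(1, 7): arr[1]=18 > arr[7]=15
(2, 3): arr[2]=13 > arr[3]=3
(2, 5): arr[2]=13 > arr[5]=10
(4, 5): arr[4]=13 > arr[5]=10
(6, 7): arr[6]=16 > arr[7]=15

Total inversions: 12

The array has 12 inversion(s): (0,3), (0,5), (1,2), (1,3), (1,4), (1,5), (1,6), (1,7), (2,3), (2,5), (4,5), (6,7). Each pair (i,j) satisfies i < j and arr[i] > arr[j].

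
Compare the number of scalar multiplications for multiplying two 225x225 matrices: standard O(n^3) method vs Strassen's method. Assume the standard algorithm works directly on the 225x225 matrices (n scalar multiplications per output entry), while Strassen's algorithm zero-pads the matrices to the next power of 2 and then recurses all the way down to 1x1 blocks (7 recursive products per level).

Matrix multiplication for 225x225 matrices:

Strassen's algorithm requires power-of-2 dimensions. Pad 225x225 to 256x256 (next power of 2).

Standard algorithm: 225^3 = 11390625 multiplications
Strassen's algorithm: 7^(log2(256)) = 7^8 = 5764801 multiplications
Savings: 11390625 - 5764801 = 5625824 multiplications

Standard: 11390625 multiplications (225^3). Strassen: 5764801 multiplications (7^8, after padding to 256x256). Strassen reduces 8 recursive multiplications to 7 at each level.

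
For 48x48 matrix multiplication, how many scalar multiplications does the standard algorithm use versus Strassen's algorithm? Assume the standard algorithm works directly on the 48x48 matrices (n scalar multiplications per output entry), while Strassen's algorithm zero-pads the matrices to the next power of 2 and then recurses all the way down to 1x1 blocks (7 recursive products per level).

Matrix multiplication for 48x48 matrices:

Strassen's algorithm requires power-of-2 dimensions. Pad 48x48 to 64x64 (next power of 2).

Standard algorithm: 48^3 = 110592 multiplications
Strassen's algorithm: 7^(log2(64)) = 7^6 = 117649 multiplications
Difference: 110592 - 117649 = -7057 (Strassen uses MORE here due to padding overhead — for small or just-over-power-of-2 n, padding can outweigh the per-level savings)

Standard: 110592 multiplications (48^3). Strassen: 117649 multiplications (7^6, after padding to 64x64). Strassen reduces 8 recursive multiplications to 7 at each level.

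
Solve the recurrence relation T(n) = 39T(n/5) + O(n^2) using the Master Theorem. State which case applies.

Master Theorem for T(n) = 39T(n/5) + O(n^2):

a = 39, b = 5, c = 2
log_b(a) = log_5(39) = 2.2763

Case 1: c = 2 < log_5(39) = 2.2763
T(n) = O(n^(log_5 39))

For T(n) = 39T(n/5) + O(n^2): log_5(39) = 2.2763. This is Case 1 of the Master Theorem (c < log_b(a), work dominated by leaves), giving O(n^(log_5 39)).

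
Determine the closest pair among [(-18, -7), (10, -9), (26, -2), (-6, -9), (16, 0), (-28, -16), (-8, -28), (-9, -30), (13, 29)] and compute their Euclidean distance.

Computing all pairwise distances among 9 points:

d((-18, -7), (10, -9)) = 28.0713
d((-18, -7), (26, -2)) = 44.2832
d((-18, -7), (-6, -9)) = 12.1655
d((-18, -7), (16, 0)) = 34.7131
d((-18, -7), (-28, -16)) = 13.4536
d((-18, -7), (-8, -28)) = 23.2594
d((-18, -7), (-9, -30)) = 24.6982
d((-18, -7), (13, 29)) = 47.5079
d((10, -9), (26, -2)) = 17.4642
d((10, -9), (-6, -9)) = 16.0
d((10, -9), (16, 0)) = 10.8167
d((10, -9), (-28, -16)) = 38.6394
d((10, -9), (-8, -28)) = 26.1725
d((10, -9), (-9, -30)) = 28.3196
d((10, -9), (13, 29)) = 38.1182
d((26, -2), (-6, -9)) = 32.7567
d((26, -2), (16, 0)) = 10.198
d((26, -2), (-28, -16)) = 55.7853
d((26, -2), (-8, -28)) = 42.8019
d((26, -2), (-9, -30)) = 44.8219
d((26, -2), (13, 29)) = 33.6155
d((-6, -9), (16, 0)) = 23.7697
d((-6, -9), (-28, -16)) = 23.0868
d((-6, -9), (-8, -28)) = 19.105
d((-6, -9), (-9, -30)) = 21.2132
d((-6, -9), (13, 29)) = 42.4853
d((16, 0), (-28, -16)) = 46.8188
d((16, 0), (-8, -28)) = 36.8782
d((16, 0), (-9, -30)) = 39.0512
d((16, 0), (13, 29)) = 29.1548
d((-28, -16), (-8, -28)) = 23.3238
d((-28, -16), (-9, -30)) = 23.6008
d((-28, -16), (13, 29)) = 60.8769
d((-8, -28), (-9, -30)) = 2.2361 <-- minimum
d((-8, -28), (13, 29)) = 60.7454
d((-9, -30), (13, 29)) = 62.9682

Closest pair: (-8, -28) and (-9, -30) with distance 2.2361

The closest pair is (-8, -28) and (-9, -30) with Euclidean distance 2.2361. For 9 points, brute-force pairwise comparison is shown above. For large n, the divide-and-conquer algorithm (sort by x, recurse on halves, check the dividing strip) achieves O(n log n).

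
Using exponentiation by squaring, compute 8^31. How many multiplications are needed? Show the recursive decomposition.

Computing 8^31 by squaring (build up from 8^1; each line after the first costs one multiplication):

8^1 = 8
8^2 = (8^1)^2 = 8^2 = 64
8^3 = 8 * 8^2 = 8 * 64 = 512
8^6 = (8^3)^2 = 512^2 = 262144
8^7 = 8 * 8^6 = 8 * 262144 = 2097152
8^14 = (8^7)^2 = 2097152^2 = 4398046511104
8^15 = 8 * 8^14 = 8 * 4398046511104 = 35184372088832
8^30 = (8^15)^2 = 35184372088832^2 = 1237940039285380274899124224
8^31 = 8 * 8^30 = 8 * 1237940039285380274899124224 = 9903520314283042199192993792

Result: 9903520314283042199192993792
Multiplications needed: 8 (8 lines after 8^1)

8^31 = 9903520314283042199192993792. Using exponentiation by squaring, this requires 8 multiplications. The key idea: if the exponent is even, square the half-power; if odd, multiply by the base once.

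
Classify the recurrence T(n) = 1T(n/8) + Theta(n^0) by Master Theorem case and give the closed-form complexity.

Master Theorem for T(n) = 1T(n/8) + O(n^0):

a = 1, b = 8, c = 0
log_b(a) = log_8(1) = 0.0000

Case 2: c = 0 = log_8(1) = 0.0000
T(n) = O(n^0 log n) = O(log n)

For T(n) = 1T(n/8) + O(n^0): log_8(1) = 0.0000. This is Case 2 of the Master Theorem (c = log_b(a), equal work at all levels), giving O(log n).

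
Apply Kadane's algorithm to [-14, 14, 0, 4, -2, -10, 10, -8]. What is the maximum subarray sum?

Using Kadane's algorithm on [-14, 14, 0, 4, -2, -10, 10, -8]:

Scanning through the array:
Position 1 (value 14): max_ending_here = 14, max_so_far = 14
Position 2 (value 0): max_ending_here = 14, max_so_far = 14
Position 3 (value 4): max_ending_here = 18, max_so_far = 18
Position 4 (value -2): max_ending_here = 16, max_so_far = 18
Position 5 (value -10): max_ending_here = 6, max_so_far = 18
Position 6 (value 10): max_ending_here = 16, max_so_far = 18
Position 7 (value -8): max_ending_here = 8, max_so_far = 18

Maximum subarray: [14, 0, 4]
Maximum sum: 18

The maximum subarray is [14, 0, 4] with sum 18. This subarray runs from index 1 to index 3.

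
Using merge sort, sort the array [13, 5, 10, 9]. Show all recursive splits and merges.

Merge sort trace:

Split: [13, 5, 10, 9] -> [13, 5] and [10, 9]
  Split: [13, 5] -> [13] and [5]
  Merge: [13] + [5] -> [5, 13]
  Split: [10, 9] -> [10] and [9]
  Merge: [10] + [9] -> [9, 10]
Merge: [5, 13] + [9, 10] -> [5, 9, 10, 13]

Final sorted array: [5, 9, 10, 13]

The merge sort proceeds by recursively splitting the array and merging sorted halves.
After all merges, the sorted array is [5, 9, 10, 13].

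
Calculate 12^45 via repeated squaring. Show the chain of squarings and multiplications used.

Computing 12^45 by squaring (build up from 12^1; each line after the first costs one multiplication):

12^1 = 12
12^2 = (12^1)^2 = 12^2 = 144
12^4 = (12^2)^2 = 144^2 = 20736
12^5 = 12 * 12^4 = 12 * 20736 = 248832
12^10 = (12^5)^2 = 248832^2 = 61917364224
12^11 = 12 * 12^10 = 12 * 61917364224 = 743008370688
12^22 = (12^11)^2 = 743008370688^2 = 552061438912436417593344
12^44 = (12^22)^2 = 552061438912436417593344^2 = 304771832334069766392840191887919236168953102336
12^45 = 12 * 12^44 = 12 * 304771832334069766392840191887919236168953102336 = 3657261988008837196714082302655030834027437228032

Result: 3657261988008837196714082302655030834027437228032
Multiplications needed: 8 (8 lines after 12^1)

12^45 = 3657261988008837196714082302655030834027437228032. Using exponentiation by squaring, this requires 8 multiplications. The key idea: if the exponent is even, square the half-power; if odd, multiply by the base once.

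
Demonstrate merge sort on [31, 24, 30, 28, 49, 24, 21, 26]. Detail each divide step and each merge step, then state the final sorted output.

Merge sort trace:

Split: [31, 24, 30, 28, 49, 24, 21, 26] -> [31, 24, 30, 28] and [49, 24, 21, 26]
  Split: [31, 24, 30, 28] -> [31, 24] and [30, 28]
    Split: [31, 24] -> [31] and [24]
    Merge: [31] + [24] -> [24, 31]
    Split: [30, 28] -> [30] and [28]
    Merge: [30] + [28] -> [28, 30]
  Merge: [24, 31] + [28, 30] -> [24, 28, 30, 31]
  Split: [49, 24, 21, 26] -> [49, 24] and [21, 26]
    Split: [49, 24] -> [49] and [24]
    Merge: [49] + [24] -> [24, 49]
    Split: [21, 26] -> [21] and [26]
    Merge: [21] + [26] -> [21, 26]
  Merge: [24, 49] + [21, 26] -> [21, 24, 26, 49]
Merge: [24, 28, 30, 31] + [21, 24, 26, 49] -> [21, 24, 24, 26, 28, 30, 31, 49]

Final sorted array: [21, 24, 24, 26, 28, 30, 31, 49]

The merge sort proceeds by recursively splitting the array and merging sorted halves.
After all merges, the sorted array is [21, 24, 24, 26, 28, 30, 31, 49].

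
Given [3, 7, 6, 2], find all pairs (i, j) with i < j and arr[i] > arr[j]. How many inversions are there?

Finding inversions in [3, 7, 6, 2]:

(0, 3): arr[0]=3 > arr[3]=2
(1, 2): arr[1]=7 > arr[2]=6
(1, 3): arr[1]=7 > arr[3]=2
(2, 3): arr[2]=6 > arr[3]=2

Total inversions: 4

The array has 4 inversion(s): (0,3), (1,2), (1,3), (2,3). Each pair (i,j) satisfies i < j and arr[i] > arr[j].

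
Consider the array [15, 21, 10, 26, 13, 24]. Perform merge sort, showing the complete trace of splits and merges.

Merge sort trace:

Split: [15, 21, 10, 26, 13, 24] -> [15, 21, 10] and [26, 13, 24]
  Split: [15, 21, 10] -> [15] and [21, 10]
    Split: [21, 10] -> [21] and [10]
    Merge: [21] + [10] -> [10, 21]
  Merge: [15] + [10, 21] -> [10, 15, 21]
  Split: [26, 13, 24] -> [26] and [13, 24]
    Split: [13, 24] -> [13] and [24]
    Merge: [13] + [24] -> [13, 24]
  Merge: [26] + [13, 24] -> [13, 24, 26]
Merge: [10, 15, 21] + [13, 24, 26] -> [10, 13, 15, 21, 24, 26]

Final sorted array: [10, 13, 15, 21, 24, 26]

The merge sort proceeds by recursively splitting the array and merging sorted halves.
After all merges, the sorted array is [10, 13, 15, 21, 24, 26].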